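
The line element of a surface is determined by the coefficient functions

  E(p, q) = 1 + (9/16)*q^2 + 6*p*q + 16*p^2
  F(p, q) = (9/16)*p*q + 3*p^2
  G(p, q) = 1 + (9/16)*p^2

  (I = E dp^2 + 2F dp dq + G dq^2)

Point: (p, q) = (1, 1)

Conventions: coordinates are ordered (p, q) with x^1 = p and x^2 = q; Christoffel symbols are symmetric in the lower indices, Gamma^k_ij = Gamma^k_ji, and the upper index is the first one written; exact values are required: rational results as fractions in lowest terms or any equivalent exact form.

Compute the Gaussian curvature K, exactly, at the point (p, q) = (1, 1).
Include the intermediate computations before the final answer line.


E = 377/16, F = 57/16, G = 25/16, EG - F^2 = 193/8 at the point
E_p = 38, E_q = 57/8, F_p = 105/16, F_q = 9/16, G_p = 9/8, G_q = 0
E_qq = 9/8, F_pq = 9/16, G_pp = 9/8
Brioschi: K = (det M1 - det M2) / (EG - F^2)^2 with the standard first/second-derivative matrices M1, M2.
M1 = [[-E_qq/2 + F_pq - G_pp/2, E_p/2, F_p - E_q/2], [F_q - G_p/2, E, F], [G_q/2, F, G]] = [[-9/16, 19, 3], [0, 377/16, 57/16], [0, 57/16, 25/16]]; det M1 = -1737/128
M2 = [[0, E_q/2, G_p/2], [E_q/2, E, F], [G_p/2, F, G]] = [[0, 57/16, 9/16], [57/16, 377/16, 57/16], [9/16, 57/16, 25/16]]; det M2 = -1665/128
det M1 - det M2 = -9/16; K = -9/16 / (193/8)^2 = -36/37249

Answer: K = -36/37249


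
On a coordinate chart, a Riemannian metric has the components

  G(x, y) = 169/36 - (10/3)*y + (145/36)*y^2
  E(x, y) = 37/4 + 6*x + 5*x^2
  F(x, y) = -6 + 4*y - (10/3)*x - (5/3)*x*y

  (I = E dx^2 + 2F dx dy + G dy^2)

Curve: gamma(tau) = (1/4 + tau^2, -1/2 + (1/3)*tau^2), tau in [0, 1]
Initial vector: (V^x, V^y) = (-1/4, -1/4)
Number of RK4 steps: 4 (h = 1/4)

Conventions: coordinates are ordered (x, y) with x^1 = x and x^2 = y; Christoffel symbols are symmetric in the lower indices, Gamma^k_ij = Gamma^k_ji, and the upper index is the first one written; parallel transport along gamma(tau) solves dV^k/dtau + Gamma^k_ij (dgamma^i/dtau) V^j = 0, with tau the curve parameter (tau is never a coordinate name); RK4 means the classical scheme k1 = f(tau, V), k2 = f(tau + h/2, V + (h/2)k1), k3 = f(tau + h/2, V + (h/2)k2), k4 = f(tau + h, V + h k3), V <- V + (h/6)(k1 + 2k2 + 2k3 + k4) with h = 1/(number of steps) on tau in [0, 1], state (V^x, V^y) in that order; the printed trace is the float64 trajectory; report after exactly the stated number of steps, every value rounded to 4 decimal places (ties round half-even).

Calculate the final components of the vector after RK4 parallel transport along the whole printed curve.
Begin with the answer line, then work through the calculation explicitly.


Answer: V^x = -0.1121, V^y = -0.1540

gamma'(tau) = (2*tau, (2/3)*tau); f(tau, V)^k = -Gamma^k_ij(gamma(tau)) gamma'^i(tau) V^j; h = 1/4; intermediate values shown to 6 dp
curve data and Christoffel symbols at the stage parameters:
  tau = 0.000000: gamma = (0.250000, -0.500000), gamma' = (0.000000, 0.000000); Gamma_xxx = 1.369916, Gamma_xxy = 0.000000, Gamma_xyy = -0.750523, Gamma_yxx = 1.264313, Gamma_yxy = 0.000000, Gamma_yyy = -1.378087
  tau = 0.125000: gamma = (0.265625, -0.494792), gamma' = (0.250000, 0.083333); Gamma_xxx = 1.370343, Gamma_xxy = 0.000000, Gamma_xyy = -0.759853, Gamma_yxx = 1.274064, Gamma_yxy = 0.000000, Gamma_yyy = -1.395519
  tau = 0.250000: gamma = (0.312500, -0.479167), gamma' = (0.500000, 0.166667); Gamma_xxx = 1.362472, Gamma_xxy = 0.000000, Gamma_xyy = -0.780400, Gamma_yxx = 1.292982, Gamma_yxy = 0.000000, Gamma_yyy = -1.440178
  tau = 0.375000: gamma = (0.390625, -0.453125), gamma' = (0.750000, 0.250000); Gamma_xxx = 1.327961, Gamma_xxy = 0.000000, Gamma_xyy = -0.795834, Gamma_yxx = 1.298937, Gamma_yxy = 0.000000, Gamma_yyy = -1.494723
  tau = 0.500000: gamma = (0.500000, -0.416667), gamma' = (1.000000, 0.333333); Gamma_xxx = 1.256686, Gamma_xxy = 0.000000, Gamma_xyy = -0.793301, Gamma_yxx = 1.275888, Gamma_yxy = 0.000000, Gamma_yyy = -1.544186
  tau = 0.625000: gamma = (0.640625, -0.369792), gamma' = (1.250000, 0.416667); Gamma_xxx = 1.154446, Gamma_xxy = 0.000000, Gamma_xyy = -0.770774, Gamma_yxx = 1.223659, Gamma_yxy = 0.000000, Gamma_yyy = -1.584233
  tau = 0.750000: gamma = (0.812500, -0.312500), gamma' = (1.500000, 0.500000); Gamma_xxx = 1.036522, Gamma_xxy = 0.000000, Gamma_xyy = -0.734754, Gamma_yxx = 1.153594, Gamma_yxy = 0.000000, Gamma_yyy = -1.620267
  tau = 0.875000: gamma = (1.015625, -0.244792), gamma' = (1.750000, 0.583333); Gamma_xxx = 0.917735, Gamma_xxy = 0.000000, Gamma_xyy = -0.693933, Gamma_yxx = 1.079027, Gamma_yxy = 0.000000, Gamma_yyy = -1.661648
  tau = 1.000000: gamma = (1.250000, -0.166667), gamma' = (2.000000, 0.666667); Gamma_xxx = 0.807467, Gamma_xxy = 0.000000, Gamma_xyy = -0.654895, Gamma_yxx = 1.009278, Gamma_yxy = 0.000000, Gamma_yyy = -1.716797
step 0: V^x = -0.2500, V^y = -0.2500
step 1: k1 = (0.000000, 0.000000), k2 = (0.069816, 0.050556), k3 = (0.067227, 0.048511), k4 = (0.127921, 0.093661); V <- V + (h/6)(k1 + 2k2 + 2k3 + k4): V^x = -0.2332, V^y = -0.2378
step 2: k1 = (0.127963, 0.093705), k2 = (0.171389, 0.127150), k3 = (0.166814, 0.123424), k4 = (0.185979, 0.137850); V <- V + (h/6)(k1 + 2k2 + 2k3 + k4): V^x = -0.1920, V^y = -0.2073
step 3: k1 = (0.186445, 0.138242), k2 = (0.182384, 0.132568), k3 = (0.182889, 0.132876), k4 = (0.163449, 0.112053); V <- V + (h/6)(k1 + 2k2 + 2k3 + k4): V^x = -0.1470, V^y = -0.1748
step 4: k1 = (0.164297, 0.112729), k2 = (0.138011, 0.082998), k3 = (0.141784, 0.085600), k4 = (0.113141, 0.049582); V <- V + (h/6)(k1 + 2k2 + 2k3 + k4): V^x = -0.1121, V^y = -0.1540


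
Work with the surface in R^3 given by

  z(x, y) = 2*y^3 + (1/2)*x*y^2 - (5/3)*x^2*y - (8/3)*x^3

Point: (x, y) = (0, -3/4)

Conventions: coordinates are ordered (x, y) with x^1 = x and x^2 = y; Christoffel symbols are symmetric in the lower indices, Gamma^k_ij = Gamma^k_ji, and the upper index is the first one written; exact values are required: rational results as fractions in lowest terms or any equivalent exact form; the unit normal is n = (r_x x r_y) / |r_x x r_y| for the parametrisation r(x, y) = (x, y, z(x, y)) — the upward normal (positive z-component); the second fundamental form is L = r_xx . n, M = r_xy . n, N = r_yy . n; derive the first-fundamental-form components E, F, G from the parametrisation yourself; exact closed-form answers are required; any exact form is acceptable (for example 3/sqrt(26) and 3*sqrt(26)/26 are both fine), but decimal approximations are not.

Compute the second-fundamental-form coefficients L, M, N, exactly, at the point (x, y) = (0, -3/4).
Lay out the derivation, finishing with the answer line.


z_x = 9/32, z_y = 27/8, z_xx = 5/2, z_xy = -3/4, z_yy = -9
E = 1105/1024, F = 243/256, G = 793/64; answer radicand W^2 = 12769/1024
unnormalised second-form numerators: l = 5/2, m = -3/4, n = -9; L = l/sqrt(12769/1024), and similarly M = m/sqrt(W^2), N = n/sqrt(W^2)

Answer: L = 80/113, M = -24/113, N = -288/113


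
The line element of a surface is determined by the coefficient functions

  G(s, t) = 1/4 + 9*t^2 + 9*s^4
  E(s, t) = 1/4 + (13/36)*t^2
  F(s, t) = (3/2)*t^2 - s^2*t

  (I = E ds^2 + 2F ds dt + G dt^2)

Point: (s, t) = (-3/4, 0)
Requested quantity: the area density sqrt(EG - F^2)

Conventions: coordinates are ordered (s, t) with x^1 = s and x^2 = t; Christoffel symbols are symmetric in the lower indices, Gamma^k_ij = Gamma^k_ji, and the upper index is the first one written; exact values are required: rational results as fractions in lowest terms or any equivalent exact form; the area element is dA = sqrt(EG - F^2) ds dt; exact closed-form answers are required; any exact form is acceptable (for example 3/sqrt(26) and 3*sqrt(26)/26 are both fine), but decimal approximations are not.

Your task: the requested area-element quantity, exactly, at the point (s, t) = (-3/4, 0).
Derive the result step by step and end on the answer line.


E = 1/4, F = 0, G = 793/256; EG - F^2 = 793/1024

Answer: sqrt(EG - F^2) = sqrt(793)/32


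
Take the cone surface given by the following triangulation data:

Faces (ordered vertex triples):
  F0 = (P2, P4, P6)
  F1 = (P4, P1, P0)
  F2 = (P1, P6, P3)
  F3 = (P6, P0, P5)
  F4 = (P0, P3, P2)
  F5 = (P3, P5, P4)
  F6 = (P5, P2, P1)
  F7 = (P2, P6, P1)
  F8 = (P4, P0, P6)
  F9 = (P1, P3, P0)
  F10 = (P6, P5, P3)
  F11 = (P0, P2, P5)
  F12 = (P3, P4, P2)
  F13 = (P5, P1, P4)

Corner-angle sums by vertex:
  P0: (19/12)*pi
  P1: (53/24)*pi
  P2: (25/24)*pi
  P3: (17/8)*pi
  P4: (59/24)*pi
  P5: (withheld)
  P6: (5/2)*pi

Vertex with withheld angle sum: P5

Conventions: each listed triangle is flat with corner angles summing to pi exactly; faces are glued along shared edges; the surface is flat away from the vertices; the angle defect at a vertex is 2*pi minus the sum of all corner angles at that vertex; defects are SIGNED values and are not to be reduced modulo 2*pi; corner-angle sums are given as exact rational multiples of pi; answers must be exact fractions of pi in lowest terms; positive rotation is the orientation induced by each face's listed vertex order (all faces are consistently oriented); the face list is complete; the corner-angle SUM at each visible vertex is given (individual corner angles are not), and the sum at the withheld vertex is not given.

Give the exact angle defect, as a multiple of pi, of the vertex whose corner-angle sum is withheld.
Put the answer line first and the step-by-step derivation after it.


Answer: defect(P5) = -pi/12

V = 7, E = 21, F = 14; chi = V - E + F = 0
Gauss-Bonnet: total defect = 2*pi*chi = 0; visible defects sum to pi/12


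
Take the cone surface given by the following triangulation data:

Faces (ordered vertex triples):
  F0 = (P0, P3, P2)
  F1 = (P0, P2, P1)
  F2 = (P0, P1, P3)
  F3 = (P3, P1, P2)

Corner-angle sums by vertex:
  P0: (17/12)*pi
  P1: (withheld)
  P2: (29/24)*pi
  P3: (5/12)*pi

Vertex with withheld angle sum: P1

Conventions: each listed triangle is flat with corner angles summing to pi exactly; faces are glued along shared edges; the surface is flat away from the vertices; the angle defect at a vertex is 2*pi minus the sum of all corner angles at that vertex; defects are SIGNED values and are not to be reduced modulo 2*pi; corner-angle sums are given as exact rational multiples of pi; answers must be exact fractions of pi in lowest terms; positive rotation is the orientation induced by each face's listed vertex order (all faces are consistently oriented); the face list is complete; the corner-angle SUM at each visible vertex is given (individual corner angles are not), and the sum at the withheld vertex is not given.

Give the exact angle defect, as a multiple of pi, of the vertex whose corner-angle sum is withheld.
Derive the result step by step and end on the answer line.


V = 4, E = 6, F = 4; chi = V - E + F = 2
Gauss-Bonnet: total defect = 2*pi*chi = 4*pi; visible defects sum to (71/24)*pi

Answer: defect(P1) = (25/24)*pi


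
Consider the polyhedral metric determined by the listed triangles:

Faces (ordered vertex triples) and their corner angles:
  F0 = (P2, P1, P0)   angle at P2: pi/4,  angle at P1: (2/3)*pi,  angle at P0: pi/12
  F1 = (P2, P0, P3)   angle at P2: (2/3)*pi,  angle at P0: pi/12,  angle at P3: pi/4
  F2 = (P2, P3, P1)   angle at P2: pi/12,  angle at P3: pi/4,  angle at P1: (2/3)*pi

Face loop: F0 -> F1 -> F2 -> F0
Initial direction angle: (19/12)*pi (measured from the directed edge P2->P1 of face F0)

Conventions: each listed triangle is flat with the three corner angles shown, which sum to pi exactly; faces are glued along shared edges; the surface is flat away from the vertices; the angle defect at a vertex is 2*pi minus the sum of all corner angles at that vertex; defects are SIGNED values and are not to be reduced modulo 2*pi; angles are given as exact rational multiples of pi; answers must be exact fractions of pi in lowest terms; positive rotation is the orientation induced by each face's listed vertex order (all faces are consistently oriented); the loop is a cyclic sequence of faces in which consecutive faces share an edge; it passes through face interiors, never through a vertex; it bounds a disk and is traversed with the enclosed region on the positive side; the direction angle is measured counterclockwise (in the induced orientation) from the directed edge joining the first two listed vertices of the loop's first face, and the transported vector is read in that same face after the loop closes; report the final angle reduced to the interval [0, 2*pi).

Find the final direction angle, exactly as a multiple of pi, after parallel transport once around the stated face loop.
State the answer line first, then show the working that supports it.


Answer: final direction angle = (7/12)*pi

enclosed vertex P2: corner angles sum to pi, defect = 2*pi - pi = pi
the rotation equals the total enclosed defect, so the final angle is initial + defects (mod 2*pi)
final angle = (19/12)*pi + pi = (7/12)*pi (mod 2*pi)


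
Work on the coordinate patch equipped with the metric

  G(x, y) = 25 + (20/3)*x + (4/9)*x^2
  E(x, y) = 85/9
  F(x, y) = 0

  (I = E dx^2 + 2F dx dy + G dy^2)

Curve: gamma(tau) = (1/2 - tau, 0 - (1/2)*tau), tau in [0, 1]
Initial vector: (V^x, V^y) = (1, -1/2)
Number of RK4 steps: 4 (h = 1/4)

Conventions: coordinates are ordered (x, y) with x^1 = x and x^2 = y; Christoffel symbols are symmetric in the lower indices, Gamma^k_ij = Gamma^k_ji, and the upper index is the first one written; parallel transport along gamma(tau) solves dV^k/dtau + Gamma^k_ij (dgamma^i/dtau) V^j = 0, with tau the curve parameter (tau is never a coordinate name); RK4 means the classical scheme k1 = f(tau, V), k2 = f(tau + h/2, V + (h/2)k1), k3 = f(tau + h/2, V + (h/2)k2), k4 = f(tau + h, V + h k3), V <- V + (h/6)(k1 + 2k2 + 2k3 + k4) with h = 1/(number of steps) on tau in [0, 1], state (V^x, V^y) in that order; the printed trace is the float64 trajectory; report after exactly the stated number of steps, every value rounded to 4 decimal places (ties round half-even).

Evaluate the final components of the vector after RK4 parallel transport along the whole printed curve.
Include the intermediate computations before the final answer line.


gamma'(tau) = (-1, -1/2); f(tau, V)^k = -Gamma^k_ij(gamma(tau)) gamma'^i(tau) V^j; h = 1/4; intermediate values shown to 6 dp
curve data and Christoffel symbols at the stage parameters:
  tau = 0.000000: gamma = (0.500000, 0.000000), gamma' = (-1.000000, -0.500000); Gamma_xxx = 0.000000, Gamma_xxy = 0.000000, Gamma_xyy = -0.376471, Gamma_yxx = 0.000000, Gamma_yxy = 0.125000, Gamma_yyy = 0.000000
  tau = 0.125000: gamma = (0.375000, -0.062500), gamma' = (-1.000000, -0.500000); Gamma_xxx = 0.000000, Gamma_xxy = 0.000000, Gamma_xyy = -0.370588, Gamma_yxx = 0.000000, Gamma_yxy = 0.126984, Gamma_yyy = 0.000000
  tau = 0.250000: gamma = (0.250000, -0.125000), gamma' = (-1.000000, -0.500000); Gamma_xxx = 0.000000, Gamma_xxy = 0.000000, Gamma_xyy = -0.364706, Gamma_yxx = 0.000000, Gamma_yxy = 0.129032, Gamma_yyy = 0.000000
  tau = 0.375000: gamma = (0.125000, -0.187500), gamma' = (-1.000000, -0.500000); Gamma_xxx = 0.000000, Gamma_xxy = 0.000000, Gamma_xyy = -0.358824, Gamma_yxx = 0.000000, Gamma_yxy = 0.131148, Gamma_yyy = 0.000000
  tau = 0.500000: gamma = (0.000000, -0.250000), gamma' = (-1.000000, -0.500000); Gamma_xxx = 0.000000, Gamma_xxy = 0.000000, Gamma_xyy = -0.352941, Gamma_yxx = 0.000000, Gamma_yxy = 0.133333, Gamma_yyy = 0.000000
  tau = 0.625000: gamma = (-0.125000, -0.312500), gamma' = (-1.000000, -0.500000); Gamma_xxx = 0.000000, Gamma_xxy = 0.000000, Gamma_xyy = -0.347059, Gamma_yxx = 0.000000, Gamma_yxy = 0.135593, Gamma_yyy = 0.000000
  tau = 0.750000: gamma = (-0.250000, -0.375000), gamma' = (-1.000000, -0.500000); Gamma_xxx = 0.000000, Gamma_xxy = 0.000000, Gamma_xyy = -0.341176, Gamma_yxx = 0.000000, Gamma_yxy = 0.137931, Gamma_yyy = 0.000000
  tau = 0.875000: gamma = (-0.375000, -0.437500), gamma' = (-1.000000, -0.500000); Gamma_xxx = 0.000000, Gamma_xxy = 0.000000, Gamma_xyy = -0.335294, Gamma_yxx = 0.000000, Gamma_yxy = 0.140351, Gamma_yyy = 0.000000
  tau = 1.000000: gamma = (-0.500000, -0.500000), gamma' = (-1.000000, -0.500000); Gamma_xxx = 0.000000, Gamma_xxy = 0.000000, Gamma_xyy = -0.329412, Gamma_yxx = 0.000000, Gamma_yxy = 0.142857, Gamma_yyy = 0.000000
step 0: V^x = 1.0000, V^y = -0.5000
step 1: k1 = (0.094118, 0.000000), k2 = (0.092647, 0.000747), k3 = (0.092630, 0.000747), k4 = (0.091142, 0.001518); V <- V + (h/6)(k1 + 2k2 + 2k3 + k4): V^x = 1.0232, V^y = -0.4998
step 2: k1 = (0.091142, 0.001518), k2 = (0.089638, 0.002315), k3 = (0.089620, 0.002316), k4 = (0.088100, 0.003140); V <- V + (h/6)(k1 + 2k2 + 2k3 + k4): V^x = 1.0456, V^y = -0.4992
step 3: k1 = (0.088100, 0.003140), k2 = (0.086563, 0.003993), k3 = (0.086545, 0.003995), k4 = (0.084993, 0.004878); V <- V + (h/6)(k1 + 2k2 + 2k3 + k4): V^x = 1.0672, V^y = -0.4982
step 4: k1 = (0.084993, 0.004879), k2 = (0.083425, 0.005795), k3 = (0.083406, 0.005798), k4 = (0.081823, 0.006749); V <- V + (h/6)(k1 + 2k2 + 2k3 + k4): V^x = 1.0881, V^y = -0.4968

Answer: V^x = 1.0881, V^y = -0.4968


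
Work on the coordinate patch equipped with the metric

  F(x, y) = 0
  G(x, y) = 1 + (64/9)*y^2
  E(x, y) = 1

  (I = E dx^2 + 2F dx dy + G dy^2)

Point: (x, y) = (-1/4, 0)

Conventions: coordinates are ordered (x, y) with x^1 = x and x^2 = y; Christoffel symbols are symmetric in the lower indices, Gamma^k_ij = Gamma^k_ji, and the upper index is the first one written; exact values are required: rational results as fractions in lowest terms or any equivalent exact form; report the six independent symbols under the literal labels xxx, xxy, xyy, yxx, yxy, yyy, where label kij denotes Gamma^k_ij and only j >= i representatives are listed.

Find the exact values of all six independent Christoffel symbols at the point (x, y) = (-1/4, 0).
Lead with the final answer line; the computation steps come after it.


Answer: Gamma_xxx = 0, Gamma_xxy = 0, Gamma_xyy = 0, Gamma_yxx = 0, Gamma_yxy = 0, Gamma_yyy = 0

E = 1, F = 0, G = 1 at the point
E_x = 0, E_y = 0, F_x = 0, F_y = 0, G_x = 0, G_y = 0
EG - F^2 = 1;  g^inv = (1) * [[1, 0], [0, 1]]
first-kind symbols [ij,l] = (1/2)(d_i g_jl + d_j g_il - d_l g_ij): [xx,x] = E_x/2 = 0, [xx,y] = F_x - E_y/2 = 0, [xy,x] = E_y/2 = 0, [xy,y] = G_x/2 = 0, [yy,x] = F_y - G_x/2 = 0, [yy,y] = G_y/2 = 0
Gamma^x_ij = (G*[ij,x] - F*[ij,y])/(EG - F^2), Gamma^y_ij = (E*[ij,y] - F*[ij,x])/(EG - F^2)


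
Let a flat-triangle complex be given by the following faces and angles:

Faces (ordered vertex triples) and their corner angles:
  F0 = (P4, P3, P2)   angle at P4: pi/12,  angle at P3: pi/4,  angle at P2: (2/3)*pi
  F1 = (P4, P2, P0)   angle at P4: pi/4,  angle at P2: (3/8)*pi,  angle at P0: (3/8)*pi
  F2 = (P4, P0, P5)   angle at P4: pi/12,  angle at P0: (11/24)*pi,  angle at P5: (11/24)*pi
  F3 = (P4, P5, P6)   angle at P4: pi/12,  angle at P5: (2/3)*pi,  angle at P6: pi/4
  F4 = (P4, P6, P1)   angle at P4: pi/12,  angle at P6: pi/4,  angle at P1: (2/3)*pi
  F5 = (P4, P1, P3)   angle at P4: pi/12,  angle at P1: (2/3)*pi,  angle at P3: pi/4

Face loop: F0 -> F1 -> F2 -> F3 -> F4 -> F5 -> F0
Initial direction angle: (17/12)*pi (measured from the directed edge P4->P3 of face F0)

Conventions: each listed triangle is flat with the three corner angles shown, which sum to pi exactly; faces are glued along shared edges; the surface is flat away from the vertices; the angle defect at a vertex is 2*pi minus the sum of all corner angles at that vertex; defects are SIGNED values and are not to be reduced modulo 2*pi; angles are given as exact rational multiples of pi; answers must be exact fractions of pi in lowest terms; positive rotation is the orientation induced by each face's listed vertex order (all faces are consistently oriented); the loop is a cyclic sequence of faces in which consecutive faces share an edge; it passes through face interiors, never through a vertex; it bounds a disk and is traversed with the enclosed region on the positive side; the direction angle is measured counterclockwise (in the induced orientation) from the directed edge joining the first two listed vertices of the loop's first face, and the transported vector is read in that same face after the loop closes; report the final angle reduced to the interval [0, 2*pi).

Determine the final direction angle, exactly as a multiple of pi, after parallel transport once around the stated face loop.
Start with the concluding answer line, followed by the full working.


Answer: final direction angle = (3/4)*pi

enclosed vertex P4: corner angles sum to (2/3)*pi, defect = 2*pi - (2/3)*pi = (4/3)*pi
the final direction is the initial angle plus the enclosed defects, taken mod 2*pi in the induced orientation
final angle = (17/12)*pi + (4/3)*pi = (3/4)*pi (mod 2*pi)


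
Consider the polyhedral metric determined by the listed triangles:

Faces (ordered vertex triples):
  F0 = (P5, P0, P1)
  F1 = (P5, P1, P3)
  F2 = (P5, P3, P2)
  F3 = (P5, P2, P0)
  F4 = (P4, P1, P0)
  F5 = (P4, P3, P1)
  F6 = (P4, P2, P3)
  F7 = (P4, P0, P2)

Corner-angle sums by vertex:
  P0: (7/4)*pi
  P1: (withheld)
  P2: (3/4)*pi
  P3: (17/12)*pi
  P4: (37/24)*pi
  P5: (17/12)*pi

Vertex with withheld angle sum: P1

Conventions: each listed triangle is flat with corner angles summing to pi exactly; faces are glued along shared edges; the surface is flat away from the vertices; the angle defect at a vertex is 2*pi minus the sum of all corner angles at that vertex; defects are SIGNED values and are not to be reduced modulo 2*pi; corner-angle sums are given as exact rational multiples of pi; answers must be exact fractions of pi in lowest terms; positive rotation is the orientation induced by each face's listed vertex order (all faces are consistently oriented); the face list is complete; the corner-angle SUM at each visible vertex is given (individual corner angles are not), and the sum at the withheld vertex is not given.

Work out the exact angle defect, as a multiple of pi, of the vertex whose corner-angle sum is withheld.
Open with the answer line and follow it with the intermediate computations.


Answer: defect(P1) = (7/8)*pi

V = 6, E = 12, F = 8; chi = V - E + F = 2
Gauss-Bonnet: total defect = 2*pi*chi = 4*pi; visible defects sum to (25/8)*pi


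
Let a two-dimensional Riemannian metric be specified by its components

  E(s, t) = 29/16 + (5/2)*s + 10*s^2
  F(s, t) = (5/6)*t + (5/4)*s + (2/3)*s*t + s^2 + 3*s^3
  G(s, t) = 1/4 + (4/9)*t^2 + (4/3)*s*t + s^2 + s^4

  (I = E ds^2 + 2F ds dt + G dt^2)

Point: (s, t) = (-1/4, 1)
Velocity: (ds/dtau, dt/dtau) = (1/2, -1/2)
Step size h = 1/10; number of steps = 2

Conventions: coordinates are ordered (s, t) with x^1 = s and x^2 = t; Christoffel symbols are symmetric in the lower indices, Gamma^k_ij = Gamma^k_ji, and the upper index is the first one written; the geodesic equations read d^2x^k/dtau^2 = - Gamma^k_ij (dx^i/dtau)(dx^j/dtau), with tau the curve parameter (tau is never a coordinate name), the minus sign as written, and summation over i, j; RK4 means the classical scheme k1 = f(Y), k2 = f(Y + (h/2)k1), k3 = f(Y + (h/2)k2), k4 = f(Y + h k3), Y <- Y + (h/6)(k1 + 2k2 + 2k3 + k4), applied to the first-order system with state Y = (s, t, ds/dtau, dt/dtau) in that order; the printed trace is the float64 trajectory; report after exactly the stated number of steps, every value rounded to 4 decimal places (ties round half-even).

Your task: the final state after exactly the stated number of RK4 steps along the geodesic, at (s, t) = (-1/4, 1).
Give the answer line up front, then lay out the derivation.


Answer: s = -0.1427, t = 0.8763, ds/dtau = 0.5682, dt/dtau = -0.7328

f(Y) = (ds/dtau, dt/dtau, -Gamma^s_ij Y'^i Y'^j, -Gamma^t_ij Y'^i Y'^j) with the Gammas evaluated at the stage position; h = 0.100000; intermediate values shown to 6 dp
step 0: s = -0.2500, t = 1.0000, ds/dtau = 0.5000, dt/dtau = -0.5000
step 1:
  k1: at (s, t) = (-0.250000, 1.000000), (ds/dtau, dt/dtau) = (0.500000, -0.500000); Gamma_sss = -1.984356, Gamma_sst = -0.223346, Gamma_stt = 0.027454, Gamma_tss = 6.345860, Gamma_tst = 1.094712, Gamma_ttt = 0.625999; k1 = (0.500000, -0.500000, 0.377552, -1.195609)
  k2: at (s, t) = (-0.225000, 0.975000), (ds/dtau, dt/dtau) = (0.518878, -0.559780); Gamma_sss = -1.998272, Gamma_sst = -0.269290, Gamma_stt = 0.013392, Gamma_tss = 6.250954, Gamma_tst = 1.178071, Gamma_ttt = 0.641654; k2 = (0.518878, -0.559780, 0.377372, -1.199675)
  k3: at (s, t) = (-0.224056, 0.972011), (ds/dtau, dt/dtau) = (0.518869, -0.559984); Gamma_sss = -1.993997, Gamma_sst = -0.269627, Gamma_stt = 0.014598, Gamma_tss = 6.250272, Gamma_tst = 1.179007, Gamma_ttt = 0.640311; k3 = (0.518869, -0.559984, 0.375571, -1.198377)
  k4: at (s, t) = (-0.198113, 0.944002), (ds/dtau, dt/dtau) = (0.537557, -0.619838); Gamma_sss = -1.972079, Gamma_sst = -0.317757, Gamma_stt = 0.002218, Gamma_tss = 6.136958, Gamma_tst = 1.262630, Gamma_ttt = 0.654929; k4 = (0.537557, -0.619838, 0.357263, -1.183594)
  Y <- Y + (h/6)(k1 + 2k2 + 2k3 + k4): s = -0.1981, t = 0.9440, ds/dtau = 0.5373, dt/dtau = -0.6196
step 2:
  k1: at (s, t) = (-0.198116, 0.944011), (ds/dtau, dt/dtau) = (0.537345, -0.619588); Gamma_sss = -1.972096, Gamma_sst = -0.317756, Gamma_stt = 0.002214, Gamma_tss = 6.136964, Gamma_tst = 1.262628, Gamma_ttt = 0.654934; k1 = (0.537345, -0.619588, 0.356989, -1.182667)
  k2: at (s, t) = (-0.171249, 0.913031), (ds/dtau, dt/dtau) = (0.555194, -0.678722); Gamma_sss = -1.908741, Gamma_sst = -0.366181, Gamma_stt = -0.007868, Gamma_tss = 5.997292, Gamma_tst = 1.344769, Gamma_ttt = 0.667598; k2 = (0.555194, -0.678722, 0.316006, -1.142670)
  k3: at (s, t) = (-0.170356, 0.910074), (ds/dtau, dt/dtau) = (0.553145, -0.676722); Gamma_sss = -1.901486, Gamma_sst = -0.365974, Gamma_stt = -0.006245, Gamma_tss = 5.993867, Gamma_tst = 1.344943, Gamma_ttt = 0.665733; k3 = (0.553145, -0.676722, 0.310670, -1.131922)
  k4: at (s, t) = (-0.142801, 0.876338), (ds/dtau, dt/dtau) = (0.568412, -0.732781); Gamma_sss = -1.791035, Gamma_sst = -0.411206, Gamma_stt = -0.012880, Gamma_tss = 5.820867, Gamma_tst = 1.421567, Gamma_ttt = 0.674792; k4 = (0.568412, -0.732781, 0.243033, -1.058792)
  Y <- Y + (h/6)(k1 + 2k2 + 2k3 + k4): s = -0.1427, t = 0.8763, ds/dtau = 0.5682, dt/dtau = -0.7328


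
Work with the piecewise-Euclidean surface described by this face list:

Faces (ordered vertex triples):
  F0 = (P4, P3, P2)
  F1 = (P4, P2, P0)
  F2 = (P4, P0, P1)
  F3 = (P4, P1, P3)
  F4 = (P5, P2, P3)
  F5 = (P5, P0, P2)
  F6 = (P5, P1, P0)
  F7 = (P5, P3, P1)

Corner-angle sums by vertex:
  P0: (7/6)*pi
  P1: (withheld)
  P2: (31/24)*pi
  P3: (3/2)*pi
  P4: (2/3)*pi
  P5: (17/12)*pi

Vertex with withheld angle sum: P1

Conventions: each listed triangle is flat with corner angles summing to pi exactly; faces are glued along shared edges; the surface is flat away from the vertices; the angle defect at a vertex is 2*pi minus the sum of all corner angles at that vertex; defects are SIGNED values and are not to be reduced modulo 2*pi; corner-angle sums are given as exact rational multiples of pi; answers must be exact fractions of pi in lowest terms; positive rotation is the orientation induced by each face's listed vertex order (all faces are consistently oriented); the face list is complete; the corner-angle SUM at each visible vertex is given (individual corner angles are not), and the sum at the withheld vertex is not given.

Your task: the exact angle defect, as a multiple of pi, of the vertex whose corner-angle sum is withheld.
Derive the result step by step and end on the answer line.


V = 6, E = 12, F = 8; chi = V - E + F = 2
Gauss-Bonnet: total defect = 2*pi*chi = 4*pi; visible defects sum to (95/24)*pi

Answer: defect(P1) = pi/24


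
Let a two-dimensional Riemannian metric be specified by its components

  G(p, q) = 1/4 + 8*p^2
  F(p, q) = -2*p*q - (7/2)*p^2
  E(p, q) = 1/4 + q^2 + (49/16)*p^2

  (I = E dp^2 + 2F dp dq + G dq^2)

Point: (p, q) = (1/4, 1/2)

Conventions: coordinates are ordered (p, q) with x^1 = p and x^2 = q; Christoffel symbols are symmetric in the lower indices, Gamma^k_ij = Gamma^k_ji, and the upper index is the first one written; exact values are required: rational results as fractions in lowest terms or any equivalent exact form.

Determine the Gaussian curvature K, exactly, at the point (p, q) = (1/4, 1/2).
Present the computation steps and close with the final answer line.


E = 177/256, F = -15/32, G = 3/4, EG - F^2 = 153/512 at the point
E_p = 49/32, E_q = 1, F_p = -11/4, F_q = -1/2, G_p = 4, G_q = 0
E_qq = 2, F_pq = -2, G_pp = 16
K follows from Brioschi's formula, (det M1 - det M2)/(EG - F^2)^2.
M1 = [[-E_qq/2 + F_pq - G_pp/2, E_p/2, F_p - E_q/2], [F_q - G_p/2, E, F], [G_q/2, F, G]] = [[-11, 49/64, -13/4], [-5/2, 177/256, -15/32], [0, -15/32, 3/4]]; det M1 = -1449/256
M2 = [[0, E_q/2, G_p/2], [E_q/2, E, F], [G_p/2, F, G]] = [[0, 1/2, 2], [1/2, 177/256, -15/32], [2, -15/32, 3/4]]; det M2 = -249/64
det M1 - det M2 = -453/256; K = -453/256 / (153/512)^2 = -154624/7803

Answer: K = -154624/7803


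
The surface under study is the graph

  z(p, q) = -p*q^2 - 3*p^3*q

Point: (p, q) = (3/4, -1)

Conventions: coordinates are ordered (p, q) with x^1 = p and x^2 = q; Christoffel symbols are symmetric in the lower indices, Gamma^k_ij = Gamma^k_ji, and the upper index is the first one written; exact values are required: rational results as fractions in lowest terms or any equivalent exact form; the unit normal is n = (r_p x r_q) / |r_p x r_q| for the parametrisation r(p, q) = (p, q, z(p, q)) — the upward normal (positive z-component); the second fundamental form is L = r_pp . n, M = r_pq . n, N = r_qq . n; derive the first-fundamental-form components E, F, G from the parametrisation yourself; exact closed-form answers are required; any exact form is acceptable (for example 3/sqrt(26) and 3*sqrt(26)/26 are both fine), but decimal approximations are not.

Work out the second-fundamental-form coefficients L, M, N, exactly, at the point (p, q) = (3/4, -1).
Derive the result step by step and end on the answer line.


z_p = 65/16, z_q = 15/64, z_pp = 27/2, z_pq = -49/16, z_qq = -3/2
E = 4481/256, F = 975/1024, G = 4321/4096; answer radicand W^2 = 71921/4096
unnormalised second-form numerators: l = 27/2, m = -49/16, n = -3/2; L = l/sqrt(71921/4096), and similarly M = m/sqrt(W^2), N = n/sqrt(W^2)

Answer: L = 864*sqrt(71921)/71921, M = -196*sqrt(71921)/71921, N = -96*sqrt(71921)/71921


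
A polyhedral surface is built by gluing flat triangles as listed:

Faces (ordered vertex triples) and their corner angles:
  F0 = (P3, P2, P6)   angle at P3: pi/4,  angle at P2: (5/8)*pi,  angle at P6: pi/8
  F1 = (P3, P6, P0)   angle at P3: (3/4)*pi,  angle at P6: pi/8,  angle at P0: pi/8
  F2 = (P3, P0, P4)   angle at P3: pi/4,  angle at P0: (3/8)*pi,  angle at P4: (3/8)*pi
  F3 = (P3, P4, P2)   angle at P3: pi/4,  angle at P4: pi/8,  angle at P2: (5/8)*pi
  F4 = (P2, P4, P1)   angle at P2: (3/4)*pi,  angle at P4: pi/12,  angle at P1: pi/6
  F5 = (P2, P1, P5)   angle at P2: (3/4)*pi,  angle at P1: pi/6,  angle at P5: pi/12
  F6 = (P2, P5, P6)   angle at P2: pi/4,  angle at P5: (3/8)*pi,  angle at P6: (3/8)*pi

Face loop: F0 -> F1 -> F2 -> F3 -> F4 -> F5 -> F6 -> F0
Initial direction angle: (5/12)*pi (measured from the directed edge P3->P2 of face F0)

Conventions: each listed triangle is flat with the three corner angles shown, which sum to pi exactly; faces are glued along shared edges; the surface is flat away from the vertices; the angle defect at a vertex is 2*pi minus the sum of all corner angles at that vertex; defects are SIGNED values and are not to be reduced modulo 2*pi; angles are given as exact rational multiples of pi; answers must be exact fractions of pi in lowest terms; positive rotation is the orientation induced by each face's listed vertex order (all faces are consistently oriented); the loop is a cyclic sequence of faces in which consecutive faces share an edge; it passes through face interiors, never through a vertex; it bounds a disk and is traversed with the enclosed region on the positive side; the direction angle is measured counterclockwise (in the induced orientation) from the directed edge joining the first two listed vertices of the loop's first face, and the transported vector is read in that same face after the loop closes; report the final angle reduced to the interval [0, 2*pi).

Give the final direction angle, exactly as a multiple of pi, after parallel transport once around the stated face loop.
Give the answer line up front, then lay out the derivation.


Answer: final direction angle = (23/12)*pi

enclosed vertex P2: corner angles sum to 3*pi, defect = 2*pi - 3*pi = -pi
enclosed vertex P3: corner angles sum to (3/2)*pi, defect = 2*pi - (3/2)*pi = pi/2
final direction = starting direction + enclosed defect total, reduced mod 2*pi (induced orientation)
final angle = (5/12)*pi - pi/2 = (23/12)*pi (mod 2*pi)


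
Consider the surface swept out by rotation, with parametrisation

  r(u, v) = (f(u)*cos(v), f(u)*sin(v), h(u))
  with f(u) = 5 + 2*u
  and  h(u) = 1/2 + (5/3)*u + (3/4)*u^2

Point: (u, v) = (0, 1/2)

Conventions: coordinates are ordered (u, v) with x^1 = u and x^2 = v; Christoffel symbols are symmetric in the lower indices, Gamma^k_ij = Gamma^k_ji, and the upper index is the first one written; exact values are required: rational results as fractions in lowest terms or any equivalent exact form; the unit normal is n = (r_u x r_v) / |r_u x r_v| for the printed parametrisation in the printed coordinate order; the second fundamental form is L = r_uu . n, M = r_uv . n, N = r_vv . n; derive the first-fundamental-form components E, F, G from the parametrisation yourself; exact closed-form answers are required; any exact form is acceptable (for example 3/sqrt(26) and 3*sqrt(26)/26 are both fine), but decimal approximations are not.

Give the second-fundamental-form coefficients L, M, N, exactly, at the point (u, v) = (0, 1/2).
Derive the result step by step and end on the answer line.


f = 5, f' = 2, f'' = 0, h' = 5/3, h'' = 3/2
E = 61/9, F = 0, G = 25; answer radicand W^2 = 61/9
unnormalised second-form numerators: l = 3, m = 0, n = 25/3; L = l/sqrt(61/9), and similarly M = m/sqrt(W^2), N = n/sqrt(W^2)

Answer: L = 9*sqrt(61)/61, M = 0, N = 25*sqrt(61)/61


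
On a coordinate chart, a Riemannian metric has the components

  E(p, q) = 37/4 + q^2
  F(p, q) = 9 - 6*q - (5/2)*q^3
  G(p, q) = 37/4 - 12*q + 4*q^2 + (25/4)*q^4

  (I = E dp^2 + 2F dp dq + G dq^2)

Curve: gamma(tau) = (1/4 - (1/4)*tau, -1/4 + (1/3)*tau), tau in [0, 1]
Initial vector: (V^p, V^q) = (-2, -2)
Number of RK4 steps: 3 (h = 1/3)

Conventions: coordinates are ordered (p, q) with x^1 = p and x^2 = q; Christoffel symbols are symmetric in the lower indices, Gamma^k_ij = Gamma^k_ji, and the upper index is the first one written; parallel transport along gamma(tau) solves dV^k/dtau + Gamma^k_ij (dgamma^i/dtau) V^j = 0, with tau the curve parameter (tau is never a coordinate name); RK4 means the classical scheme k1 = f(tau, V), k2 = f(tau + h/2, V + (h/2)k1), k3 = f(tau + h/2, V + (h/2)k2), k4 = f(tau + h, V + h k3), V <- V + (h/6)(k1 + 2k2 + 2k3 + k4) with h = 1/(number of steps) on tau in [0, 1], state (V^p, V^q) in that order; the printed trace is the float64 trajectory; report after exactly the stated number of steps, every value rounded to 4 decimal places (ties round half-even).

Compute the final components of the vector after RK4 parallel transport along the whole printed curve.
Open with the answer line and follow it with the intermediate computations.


Answer: V^p = -2.2936, V^q = -2.1618

gamma'(tau) = (-1/4, 1/3); f(tau, V)^k = -Gamma^k_ij(gamma(tau)) gamma'^i(tau) V^j; h = 1/3; intermediate values shown to 6 dp
curve data and Christoffel symbols at the stage parameters:
  tau = 0.000000: gamma = (0.250000, -0.250000), gamma' = (-0.250000, 0.333333); Gamma_ppp = -0.473728, Gamma_ppq = -0.562969, Gamma_pqq = -0.932339, Gamma_qpp = 0.418594, Gamma_qpq = 0.473728, Gamma_qqq = 0.210043
  tau = 0.166667: gamma = (0.208333, -0.194444), gamma' = (-0.250000, 0.333333); Gamma_ppp = -0.371127, Gamma_ppq = -0.427915, Gamma_pqq = -0.716443, Gamma_qpp = 0.338433, Gamma_qpq = 0.371127, Gamma_qqq = 0.036389
  tau = 0.333333: gamma = (0.166667, -0.138889), gamma' = (-0.250000, 0.333333); Gamma_ppp = -0.267958, Gamma_ppq = -0.299441, Gamma_pqq = -0.535532, Gamma_qpp = 0.252416, Gamma_qpq = 0.267958, Gamma_qqq = -0.119987
  tau = 0.500000: gamma = (0.125000, -0.083333), gamma' = (-0.250000, 0.333333); Gamma_ppp = -0.162714, Gamma_ppq = -0.176014, Gamma_pqq = -0.402627, Gamma_qpp = 0.158527, Gamma_qpq = 0.162714, Gamma_qqq = -0.244698
  tau = 0.666667: gamma = (0.083333, -0.027778), gamma' = (-0.250000, 0.333333); Gamma_ppp = -0.054723, Gamma_ppq = -0.057229, Gamma_pqq = -0.333698, Gamma_qpp = 0.055225, Gamma_qpq = 0.054723, Gamma_qqq = -0.318415
  tau = 0.833333: gamma = (0.041667, 0.027778), gamma' = (-0.250000, 0.333333); Gamma_ppp = 0.054675, Gamma_ppq = 0.055210, Gamma_pqq = -0.346344, Gamma_qpp = -0.057259, Gamma_qpq = -0.054675, Gamma_qqq = -0.317191
  tau = 1.000000: gamma = (0.000000, 0.083333), gamma' = (-0.250000, 0.333333); Gamma_ppp = 0.160800, Gamma_ppq = 0.156628, Gamma_pqq = -0.454698, Gamma_qpp = -0.175149, Gamma_qpq = -0.160800, Gamma_qqq = -0.216856
step 0: V^p = -2.0000, V^q = -2.0000
step 1: k1 = (-0.478524, 0.009686), k2 = (-0.367148, -0.079854), k3 = (-0.368190, -0.081784), k4 = (-0.279803, -0.161239); V <- V + (h/6)(k1 + 2k2 + 2k3 + k4): V^p = -2.1238, V^q = -2.0264
step 2: k1 = (-0.279748, -0.161115), k2 = (-0.224265, -0.219294), k3 = (-0.224974, -0.220615), k4 = (-0.215399, -0.241859); V <- V + (h/6)(k1 + 2k2 + 2k3 + k4): V^p = -2.2013, V^q = -2.0976
step 3: k1 = (-0.215192, -0.241576), k2 = (-0.265734, -0.205567), k3 = (-0.264918, -0.205047), k4 = (-0.385609, -0.091964); V <- V + (h/6)(k1 + 2k2 + 2k3 + k4): V^p = -2.2936, V^q = -2.1618


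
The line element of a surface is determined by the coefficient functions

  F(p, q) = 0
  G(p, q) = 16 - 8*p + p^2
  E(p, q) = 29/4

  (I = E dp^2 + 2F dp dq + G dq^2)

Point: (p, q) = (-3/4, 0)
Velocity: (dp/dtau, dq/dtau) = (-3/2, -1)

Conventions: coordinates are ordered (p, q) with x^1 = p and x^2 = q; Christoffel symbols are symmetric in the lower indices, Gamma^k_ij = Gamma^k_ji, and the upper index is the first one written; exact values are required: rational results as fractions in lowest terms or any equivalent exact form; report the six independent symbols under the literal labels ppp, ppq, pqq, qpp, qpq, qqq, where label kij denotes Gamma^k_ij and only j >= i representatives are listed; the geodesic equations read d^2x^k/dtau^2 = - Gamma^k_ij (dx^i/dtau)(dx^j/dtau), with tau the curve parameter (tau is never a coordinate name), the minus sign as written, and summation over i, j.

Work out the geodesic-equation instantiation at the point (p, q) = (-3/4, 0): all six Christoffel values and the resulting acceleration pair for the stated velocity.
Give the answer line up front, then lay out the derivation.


Answer: Gamma_ppp = 0, Gamma_ppq = 0, Gamma_pqq = 19/29, Gamma_qpp = 0, Gamma_qpq = -4/19, Gamma_qqq = 0; accelerations (d^2p/dtau^2, d^2q/dtau^2) = (-19/29, 12/19)

E = 29/4, F = 0, G = 361/16 at the point
E_p = 0, E_q = 0, F_p = 0, F_q = 0, G_p = -19/2, G_q = 0
EG - F^2 = 10469/64;  g^inv = (64/10469) * [[361/16, 0], [0, 29/4]]
first-kind symbols [ij,l] = (1/2)(d_i g_jl + d_j g_il - d_l g_ij): [pp,p] = E_p/2 = 0, [pp,q] = F_p - E_q/2 = 0, [pq,p] = E_q/2 = 0, [pq,q] = G_p/2 = -19/4, [qq,p] = F_q - G_p/2 = 19/4, [qq,q] = G_q/2 = 0
Gamma^p_ij = (G*[ij,p] - F*[ij,q])/(EG - F^2), Gamma^q_ij = (E*[ij,q] - F*[ij,p])/(EG - F^2)
Gamma_ppp = 0, Gamma_ppq = 0, Gamma_pqq = 19/29, Gamma_qpp = 0, Gamma_qpq = -4/19, Gamma_qqq = 0
d^2p/dtau^2 = -(Gamma_ppp*(-3/2)^2 + 2*Gamma_ppq*(-3/2)*(-1) + Gamma_pqq*(-1)^2) = -19/29
d^2q/dtau^2 = -(Gamma_qpp*(-3/2)^2 + 2*Gamma_qpq*(-3/2)*(-1) + Gamma_qqq*(-1)^2) = 12/19


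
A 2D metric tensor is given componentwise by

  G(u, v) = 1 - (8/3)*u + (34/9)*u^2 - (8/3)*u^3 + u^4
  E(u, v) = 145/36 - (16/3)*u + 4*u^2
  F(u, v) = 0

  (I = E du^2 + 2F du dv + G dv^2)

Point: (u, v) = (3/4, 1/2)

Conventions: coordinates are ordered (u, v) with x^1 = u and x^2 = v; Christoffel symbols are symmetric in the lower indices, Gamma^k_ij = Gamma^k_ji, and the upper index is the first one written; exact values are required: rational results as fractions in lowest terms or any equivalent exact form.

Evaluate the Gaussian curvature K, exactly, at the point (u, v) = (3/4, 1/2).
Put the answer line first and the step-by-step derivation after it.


Answer: K = -2592/1681

E = 41/18, F = 0, G = 81/256, EG - F^2 = 369/512 at the point
E_u = 2/3, E_v = 0, F_u = 0, F_v = 0, G_u = 3/16, G_v = 0
E_vv = 0, F_uv = 0, G_uu = 83/36
The intrinsic route: Brioschi's K = (det M1 - det M2)/(EG - F^2)^2.
M1 = [[-E_vv/2 + F_uv - G_uu/2, E_u/2, F_u - E_v/2], [F_v - G_u/2, E, F], [G_v/2, F, G]] = [[-83/72, 1/3, 0], [-3/32, 41/18, 0], [0, 0, 81/256]]; det M1 = -6725/8192
M2 = [[0, E_v/2, G_u/2], [E_v/2, E, F], [G_u/2, F, G]] = [[0, 0, 3/32], [0, 41/18, 0], [3/32, 0, 81/256]]; det M2 = -41/2048
det M1 - det M2 = -6561/8192; K = -6561/8192 / (369/512)^2 = -2592/1681
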